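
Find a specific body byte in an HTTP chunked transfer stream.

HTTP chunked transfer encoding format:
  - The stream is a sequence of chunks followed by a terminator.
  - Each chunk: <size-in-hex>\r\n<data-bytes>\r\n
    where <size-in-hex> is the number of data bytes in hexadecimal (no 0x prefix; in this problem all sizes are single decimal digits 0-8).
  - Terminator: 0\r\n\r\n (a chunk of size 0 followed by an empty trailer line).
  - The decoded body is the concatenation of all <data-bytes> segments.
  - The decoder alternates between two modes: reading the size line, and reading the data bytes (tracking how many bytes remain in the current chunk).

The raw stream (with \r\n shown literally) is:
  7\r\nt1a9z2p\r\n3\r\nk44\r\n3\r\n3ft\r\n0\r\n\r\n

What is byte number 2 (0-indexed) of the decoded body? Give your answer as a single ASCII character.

Answer: a

Derivation:
Chunk 1: stream[0..1]='7' size=0x7=7, data at stream[3..10]='t1a9z2p' -> body[0..7], body so far='t1a9z2p'
Chunk 2: stream[12..13]='3' size=0x3=3, data at stream[15..18]='k44' -> body[7..10], body so far='t1a9z2pk44'
Chunk 3: stream[20..21]='3' size=0x3=3, data at stream[23..26]='3ft' -> body[10..13], body so far='t1a9z2pk443ft'
Chunk 4: stream[28..29]='0' size=0 (terminator). Final body='t1a9z2pk443ft' (13 bytes)
Body byte 2 = 'a'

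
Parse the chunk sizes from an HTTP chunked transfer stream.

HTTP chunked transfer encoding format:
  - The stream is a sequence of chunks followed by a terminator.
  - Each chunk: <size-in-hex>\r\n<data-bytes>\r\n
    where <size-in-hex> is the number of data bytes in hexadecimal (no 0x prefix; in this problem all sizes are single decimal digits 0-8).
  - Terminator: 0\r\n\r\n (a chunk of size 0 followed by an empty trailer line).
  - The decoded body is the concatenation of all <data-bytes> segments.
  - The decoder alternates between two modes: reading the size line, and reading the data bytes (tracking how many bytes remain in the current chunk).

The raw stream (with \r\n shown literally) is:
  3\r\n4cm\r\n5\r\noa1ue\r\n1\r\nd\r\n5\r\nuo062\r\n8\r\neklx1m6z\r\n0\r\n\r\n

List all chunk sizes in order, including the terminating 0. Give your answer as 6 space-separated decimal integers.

Chunk 1: stream[0..1]='3' size=0x3=3, data at stream[3..6]='4cm' -> body[0..3], body so far='4cm'
Chunk 2: stream[8..9]='5' size=0x5=5, data at stream[11..16]='oa1ue' -> body[3..8], body so far='4cmoa1ue'
Chunk 3: stream[18..19]='1' size=0x1=1, data at stream[21..22]='d' -> body[8..9], body so far='4cmoa1ued'
Chunk 4: stream[24..25]='5' size=0x5=5, data at stream[27..32]='uo062' -> body[9..14], body so far='4cmoa1ueduo062'
Chunk 5: stream[34..35]='8' size=0x8=8, data at stream[37..45]='eklx1m6z' -> body[14..22], body so far='4cmoa1ueduo062eklx1m6z'
Chunk 6: stream[47..48]='0' size=0 (terminator). Final body='4cmoa1ueduo062eklx1m6z' (22 bytes)

Answer: 3 5 1 5 8 0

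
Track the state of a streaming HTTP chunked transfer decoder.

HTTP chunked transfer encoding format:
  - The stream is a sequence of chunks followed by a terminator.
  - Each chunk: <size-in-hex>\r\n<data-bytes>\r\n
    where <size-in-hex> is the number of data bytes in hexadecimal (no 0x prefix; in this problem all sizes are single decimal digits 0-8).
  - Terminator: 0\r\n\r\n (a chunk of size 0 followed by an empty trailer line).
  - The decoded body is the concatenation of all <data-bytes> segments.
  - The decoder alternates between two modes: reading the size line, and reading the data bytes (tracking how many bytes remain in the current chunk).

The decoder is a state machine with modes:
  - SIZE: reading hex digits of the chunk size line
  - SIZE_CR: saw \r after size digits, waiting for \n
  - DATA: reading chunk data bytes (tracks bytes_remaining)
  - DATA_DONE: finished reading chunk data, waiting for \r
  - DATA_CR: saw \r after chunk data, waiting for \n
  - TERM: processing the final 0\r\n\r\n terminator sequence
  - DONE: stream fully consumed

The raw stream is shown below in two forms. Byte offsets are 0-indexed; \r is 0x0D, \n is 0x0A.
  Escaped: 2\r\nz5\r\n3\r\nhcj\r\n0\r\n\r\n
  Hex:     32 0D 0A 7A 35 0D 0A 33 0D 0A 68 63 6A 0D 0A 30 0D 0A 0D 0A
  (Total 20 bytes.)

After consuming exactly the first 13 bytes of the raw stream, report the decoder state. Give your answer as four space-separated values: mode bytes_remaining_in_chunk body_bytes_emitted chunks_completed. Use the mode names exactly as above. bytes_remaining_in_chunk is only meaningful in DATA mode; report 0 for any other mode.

Byte 0 = '2': mode=SIZE remaining=0 emitted=0 chunks_done=0
Byte 1 = 0x0D: mode=SIZE_CR remaining=0 emitted=0 chunks_done=0
Byte 2 = 0x0A: mode=DATA remaining=2 emitted=0 chunks_done=0
Byte 3 = 'z': mode=DATA remaining=1 emitted=1 chunks_done=0
Byte 4 = '5': mode=DATA_DONE remaining=0 emitted=2 chunks_done=0
Byte 5 = 0x0D: mode=DATA_CR remaining=0 emitted=2 chunks_done=0
Byte 6 = 0x0A: mode=SIZE remaining=0 emitted=2 chunks_done=1
Byte 7 = '3': mode=SIZE remaining=0 emitted=2 chunks_done=1
Byte 8 = 0x0D: mode=SIZE_CR remaining=0 emitted=2 chunks_done=1
Byte 9 = 0x0A: mode=DATA remaining=3 emitted=2 chunks_done=1
Byte 10 = 'h': mode=DATA remaining=2 emitted=3 chunks_done=1
Byte 11 = 'c': mode=DATA remaining=1 emitted=4 chunks_done=1
Byte 12 = 'j': mode=DATA_DONE remaining=0 emitted=5 chunks_done=1

Answer: DATA_DONE 0 5 1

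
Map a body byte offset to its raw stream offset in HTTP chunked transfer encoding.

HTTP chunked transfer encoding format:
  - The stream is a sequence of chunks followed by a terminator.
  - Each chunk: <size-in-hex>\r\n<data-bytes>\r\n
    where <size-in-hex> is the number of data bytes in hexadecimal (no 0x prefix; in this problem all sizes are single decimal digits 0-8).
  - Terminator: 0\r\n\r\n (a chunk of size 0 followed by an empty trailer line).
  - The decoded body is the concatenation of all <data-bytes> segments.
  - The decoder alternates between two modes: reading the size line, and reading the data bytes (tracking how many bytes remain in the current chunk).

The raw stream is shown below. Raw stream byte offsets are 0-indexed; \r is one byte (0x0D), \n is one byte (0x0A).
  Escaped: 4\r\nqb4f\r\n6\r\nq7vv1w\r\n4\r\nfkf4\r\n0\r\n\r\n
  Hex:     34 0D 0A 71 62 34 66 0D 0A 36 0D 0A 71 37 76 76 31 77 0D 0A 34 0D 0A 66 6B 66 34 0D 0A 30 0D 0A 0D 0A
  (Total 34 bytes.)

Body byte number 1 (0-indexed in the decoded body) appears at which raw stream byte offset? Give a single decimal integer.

Chunk 1: stream[0..1]='4' size=0x4=4, data at stream[3..7]='qb4f' -> body[0..4], body so far='qb4f'
Chunk 2: stream[9..10]='6' size=0x6=6, data at stream[12..18]='q7vv1w' -> body[4..10], body so far='qb4fq7vv1w'
Chunk 3: stream[20..21]='4' size=0x4=4, data at stream[23..27]='fkf4' -> body[10..14], body so far='qb4fq7vv1wfkf4'
Chunk 4: stream[29..30]='0' size=0 (terminator). Final body='qb4fq7vv1wfkf4' (14 bytes)
Body byte 1 at stream offset 4

Answer: 4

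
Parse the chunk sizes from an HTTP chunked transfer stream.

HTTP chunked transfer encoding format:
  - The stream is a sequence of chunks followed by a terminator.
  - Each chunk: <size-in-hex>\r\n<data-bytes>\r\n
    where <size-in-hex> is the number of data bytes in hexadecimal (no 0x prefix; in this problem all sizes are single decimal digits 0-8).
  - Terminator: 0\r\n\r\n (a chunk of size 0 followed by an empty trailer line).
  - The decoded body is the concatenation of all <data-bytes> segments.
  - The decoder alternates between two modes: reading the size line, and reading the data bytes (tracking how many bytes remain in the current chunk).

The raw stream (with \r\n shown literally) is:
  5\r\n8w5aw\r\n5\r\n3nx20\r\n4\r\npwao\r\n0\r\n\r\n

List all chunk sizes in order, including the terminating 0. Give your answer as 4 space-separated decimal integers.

Chunk 1: stream[0..1]='5' size=0x5=5, data at stream[3..8]='8w5aw' -> body[0..5], body so far='8w5aw'
Chunk 2: stream[10..11]='5' size=0x5=5, data at stream[13..18]='3nx20' -> body[5..10], body so far='8w5aw3nx20'
Chunk 3: stream[20..21]='4' size=0x4=4, data at stream[23..27]='pwao' -> body[10..14], body so far='8w5aw3nx20pwao'
Chunk 4: stream[29..30]='0' size=0 (terminator). Final body='8w5aw3nx20pwao' (14 bytes)

Answer: 5 5 4 0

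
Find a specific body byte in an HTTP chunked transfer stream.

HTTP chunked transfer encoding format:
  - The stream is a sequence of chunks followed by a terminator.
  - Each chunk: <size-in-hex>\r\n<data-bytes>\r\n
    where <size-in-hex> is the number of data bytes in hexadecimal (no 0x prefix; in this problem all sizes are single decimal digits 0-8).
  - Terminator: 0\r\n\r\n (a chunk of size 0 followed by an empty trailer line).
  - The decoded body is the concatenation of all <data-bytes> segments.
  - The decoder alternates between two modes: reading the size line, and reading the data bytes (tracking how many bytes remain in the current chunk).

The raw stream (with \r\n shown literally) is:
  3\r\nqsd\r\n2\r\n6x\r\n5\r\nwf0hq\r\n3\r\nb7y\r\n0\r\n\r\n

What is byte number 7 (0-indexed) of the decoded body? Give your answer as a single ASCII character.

Answer: 0

Derivation:
Chunk 1: stream[0..1]='3' size=0x3=3, data at stream[3..6]='qsd' -> body[0..3], body so far='qsd'
Chunk 2: stream[8..9]='2' size=0x2=2, data at stream[11..13]='6x' -> body[3..5], body so far='qsd6x'
Chunk 3: stream[15..16]='5' size=0x5=5, data at stream[18..23]='wf0hq' -> body[5..10], body so far='qsd6xwf0hq'
Chunk 4: stream[25..26]='3' size=0x3=3, data at stream[28..31]='b7y' -> body[10..13], body so far='qsd6xwf0hqb7y'
Chunk 5: stream[33..34]='0' size=0 (terminator). Final body='qsd6xwf0hqb7y' (13 bytes)
Body byte 7 = '0'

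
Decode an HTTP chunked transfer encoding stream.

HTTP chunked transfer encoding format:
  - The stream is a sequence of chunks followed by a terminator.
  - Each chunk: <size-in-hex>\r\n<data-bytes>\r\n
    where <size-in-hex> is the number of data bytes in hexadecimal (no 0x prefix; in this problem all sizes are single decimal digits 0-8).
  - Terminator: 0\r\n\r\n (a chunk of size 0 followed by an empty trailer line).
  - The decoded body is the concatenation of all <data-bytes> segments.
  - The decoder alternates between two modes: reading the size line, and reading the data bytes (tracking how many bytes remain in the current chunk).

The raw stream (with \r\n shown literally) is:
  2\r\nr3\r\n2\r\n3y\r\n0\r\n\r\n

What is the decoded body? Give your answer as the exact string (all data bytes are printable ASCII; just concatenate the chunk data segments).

Chunk 1: stream[0..1]='2' size=0x2=2, data at stream[3..5]='r3' -> body[0..2], body so far='r3'
Chunk 2: stream[7..8]='2' size=0x2=2, data at stream[10..12]='3y' -> body[2..4], body so far='r33y'
Chunk 3: stream[14..15]='0' size=0 (terminator). Final body='r33y' (4 bytes)

Answer: r33y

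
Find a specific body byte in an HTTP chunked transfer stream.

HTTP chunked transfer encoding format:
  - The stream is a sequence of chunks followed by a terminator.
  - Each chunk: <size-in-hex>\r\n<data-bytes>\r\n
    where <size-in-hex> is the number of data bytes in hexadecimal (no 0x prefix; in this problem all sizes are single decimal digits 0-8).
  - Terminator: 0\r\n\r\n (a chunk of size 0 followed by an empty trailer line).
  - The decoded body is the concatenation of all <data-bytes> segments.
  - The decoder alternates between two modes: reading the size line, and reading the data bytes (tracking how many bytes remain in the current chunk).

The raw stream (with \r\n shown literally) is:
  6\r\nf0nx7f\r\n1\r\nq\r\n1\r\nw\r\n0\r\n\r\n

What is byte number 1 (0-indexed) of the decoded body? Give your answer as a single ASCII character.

Chunk 1: stream[0..1]='6' size=0x6=6, data at stream[3..9]='f0nx7f' -> body[0..6], body so far='f0nx7f'
Chunk 2: stream[11..12]='1' size=0x1=1, data at stream[14..15]='q' -> body[6..7], body so far='f0nx7fq'
Chunk 3: stream[17..18]='1' size=0x1=1, data at stream[20..21]='w' -> body[7..8], body so far='f0nx7fqw'
Chunk 4: stream[23..24]='0' size=0 (terminator). Final body='f0nx7fqw' (8 bytes)
Body byte 1 = '0'

Answer: 0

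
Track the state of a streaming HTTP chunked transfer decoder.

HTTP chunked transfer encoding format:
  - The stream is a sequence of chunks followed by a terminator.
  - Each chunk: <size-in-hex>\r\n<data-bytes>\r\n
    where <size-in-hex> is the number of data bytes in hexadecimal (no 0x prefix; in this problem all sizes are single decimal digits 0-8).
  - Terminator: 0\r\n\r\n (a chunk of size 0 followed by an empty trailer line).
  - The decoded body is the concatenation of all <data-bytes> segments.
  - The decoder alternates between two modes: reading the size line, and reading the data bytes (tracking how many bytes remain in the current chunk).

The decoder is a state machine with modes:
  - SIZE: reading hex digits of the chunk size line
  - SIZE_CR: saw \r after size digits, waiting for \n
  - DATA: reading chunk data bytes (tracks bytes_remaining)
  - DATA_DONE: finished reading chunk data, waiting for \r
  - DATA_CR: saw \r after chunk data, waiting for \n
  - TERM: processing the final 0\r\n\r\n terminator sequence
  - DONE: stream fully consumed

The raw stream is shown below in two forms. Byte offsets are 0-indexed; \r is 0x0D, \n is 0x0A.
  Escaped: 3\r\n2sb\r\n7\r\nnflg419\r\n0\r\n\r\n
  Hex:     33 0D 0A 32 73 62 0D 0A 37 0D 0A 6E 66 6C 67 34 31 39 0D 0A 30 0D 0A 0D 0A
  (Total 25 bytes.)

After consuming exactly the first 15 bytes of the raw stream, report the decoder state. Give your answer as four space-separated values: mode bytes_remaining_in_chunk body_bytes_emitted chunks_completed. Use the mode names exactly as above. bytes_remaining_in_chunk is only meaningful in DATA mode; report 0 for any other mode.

Byte 0 = '3': mode=SIZE remaining=0 emitted=0 chunks_done=0
Byte 1 = 0x0D: mode=SIZE_CR remaining=0 emitted=0 chunks_done=0
Byte 2 = 0x0A: mode=DATA remaining=3 emitted=0 chunks_done=0
Byte 3 = '2': mode=DATA remaining=2 emitted=1 chunks_done=0
Byte 4 = 's': mode=DATA remaining=1 emitted=2 chunks_done=0
Byte 5 = 'b': mode=DATA_DONE remaining=0 emitted=3 chunks_done=0
Byte 6 = 0x0D: mode=DATA_CR remaining=0 emitted=3 chunks_done=0
Byte 7 = 0x0A: mode=SIZE remaining=0 emitted=3 chunks_done=1
Byte 8 = '7': mode=SIZE remaining=0 emitted=3 chunks_done=1
Byte 9 = 0x0D: mode=SIZE_CR remaining=0 emitted=3 chunks_done=1
Byte 10 = 0x0A: mode=DATA remaining=7 emitted=3 chunks_done=1
Byte 11 = 'n': mode=DATA remaining=6 emitted=4 chunks_done=1
Byte 12 = 'f': mode=DATA remaining=5 emitted=5 chunks_done=1
Byte 13 = 'l': mode=DATA remaining=4 emitted=6 chunks_done=1
Byte 14 = 'g': mode=DATA remaining=3 emitted=7 chunks_done=1

Answer: DATA 3 7 1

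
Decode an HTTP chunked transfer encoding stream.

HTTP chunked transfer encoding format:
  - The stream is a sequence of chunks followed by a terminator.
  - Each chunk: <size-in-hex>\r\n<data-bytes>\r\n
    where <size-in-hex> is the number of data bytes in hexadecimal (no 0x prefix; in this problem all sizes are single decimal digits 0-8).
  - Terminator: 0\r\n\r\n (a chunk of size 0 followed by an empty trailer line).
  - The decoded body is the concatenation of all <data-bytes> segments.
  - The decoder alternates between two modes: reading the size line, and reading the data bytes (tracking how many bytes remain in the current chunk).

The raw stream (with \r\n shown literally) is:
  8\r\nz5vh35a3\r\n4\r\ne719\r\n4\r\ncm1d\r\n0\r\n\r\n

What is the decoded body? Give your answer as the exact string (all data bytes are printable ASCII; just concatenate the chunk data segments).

Chunk 1: stream[0..1]='8' size=0x8=8, data at stream[3..11]='z5vh35a3' -> body[0..8], body so far='z5vh35a3'
Chunk 2: stream[13..14]='4' size=0x4=4, data at stream[16..20]='e719' -> body[8..12], body so far='z5vh35a3e719'
Chunk 3: stream[22..23]='4' size=0x4=4, data at stream[25..29]='cm1d' -> body[12..16], body so far='z5vh35a3e719cm1d'
Chunk 4: stream[31..32]='0' size=0 (terminator). Final body='z5vh35a3e719cm1d' (16 bytes)

Answer: z5vh35a3e719cm1d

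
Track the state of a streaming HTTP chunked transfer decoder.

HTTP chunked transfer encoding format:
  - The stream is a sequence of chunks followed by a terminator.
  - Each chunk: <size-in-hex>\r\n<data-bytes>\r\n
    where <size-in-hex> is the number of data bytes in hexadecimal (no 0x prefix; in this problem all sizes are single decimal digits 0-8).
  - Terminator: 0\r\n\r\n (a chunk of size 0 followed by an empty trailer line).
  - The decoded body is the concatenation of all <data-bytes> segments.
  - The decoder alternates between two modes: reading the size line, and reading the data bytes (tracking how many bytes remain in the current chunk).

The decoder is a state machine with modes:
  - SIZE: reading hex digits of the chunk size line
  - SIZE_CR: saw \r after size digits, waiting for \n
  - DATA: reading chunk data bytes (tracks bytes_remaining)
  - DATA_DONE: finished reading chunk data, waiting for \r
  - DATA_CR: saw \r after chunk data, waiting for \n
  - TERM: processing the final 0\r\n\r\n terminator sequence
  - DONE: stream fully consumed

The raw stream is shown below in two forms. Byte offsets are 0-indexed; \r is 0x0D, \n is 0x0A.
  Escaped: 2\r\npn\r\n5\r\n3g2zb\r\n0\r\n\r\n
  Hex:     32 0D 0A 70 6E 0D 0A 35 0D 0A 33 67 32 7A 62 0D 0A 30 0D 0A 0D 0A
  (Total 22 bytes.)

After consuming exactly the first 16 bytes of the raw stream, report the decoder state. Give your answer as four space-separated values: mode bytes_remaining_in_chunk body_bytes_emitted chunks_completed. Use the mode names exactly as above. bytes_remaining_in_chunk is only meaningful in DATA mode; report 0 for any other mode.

Byte 0 = '2': mode=SIZE remaining=0 emitted=0 chunks_done=0
Byte 1 = 0x0D: mode=SIZE_CR remaining=0 emitted=0 chunks_done=0
Byte 2 = 0x0A: mode=DATA remaining=2 emitted=0 chunks_done=0
Byte 3 = 'p': mode=DATA remaining=1 emitted=1 chunks_done=0
Byte 4 = 'n': mode=DATA_DONE remaining=0 emitted=2 chunks_done=0
Byte 5 = 0x0D: mode=DATA_CR remaining=0 emitted=2 chunks_done=0
Byte 6 = 0x0A: mode=SIZE remaining=0 emitted=2 chunks_done=1
Byte 7 = '5': mode=SIZE remaining=0 emitted=2 chunks_done=1
Byte 8 = 0x0D: mode=SIZE_CR remaining=0 emitted=2 chunks_done=1
Byte 9 = 0x0A: mode=DATA remaining=5 emitted=2 chunks_done=1
Byte 10 = '3': mode=DATA remaining=4 emitted=3 chunks_done=1
Byte 11 = 'g': mode=DATA remaining=3 emitted=4 chunks_done=1
Byte 12 = '2': mode=DATA remaining=2 emitted=5 chunks_done=1
Byte 13 = 'z': mode=DATA remaining=1 emitted=6 chunks_done=1
Byte 14 = 'b': mode=DATA_DONE remaining=0 emitted=7 chunks_done=1
Byte 15 = 0x0D: mode=DATA_CR remaining=0 emitted=7 chunks_done=1

Answer: DATA_CR 0 7 1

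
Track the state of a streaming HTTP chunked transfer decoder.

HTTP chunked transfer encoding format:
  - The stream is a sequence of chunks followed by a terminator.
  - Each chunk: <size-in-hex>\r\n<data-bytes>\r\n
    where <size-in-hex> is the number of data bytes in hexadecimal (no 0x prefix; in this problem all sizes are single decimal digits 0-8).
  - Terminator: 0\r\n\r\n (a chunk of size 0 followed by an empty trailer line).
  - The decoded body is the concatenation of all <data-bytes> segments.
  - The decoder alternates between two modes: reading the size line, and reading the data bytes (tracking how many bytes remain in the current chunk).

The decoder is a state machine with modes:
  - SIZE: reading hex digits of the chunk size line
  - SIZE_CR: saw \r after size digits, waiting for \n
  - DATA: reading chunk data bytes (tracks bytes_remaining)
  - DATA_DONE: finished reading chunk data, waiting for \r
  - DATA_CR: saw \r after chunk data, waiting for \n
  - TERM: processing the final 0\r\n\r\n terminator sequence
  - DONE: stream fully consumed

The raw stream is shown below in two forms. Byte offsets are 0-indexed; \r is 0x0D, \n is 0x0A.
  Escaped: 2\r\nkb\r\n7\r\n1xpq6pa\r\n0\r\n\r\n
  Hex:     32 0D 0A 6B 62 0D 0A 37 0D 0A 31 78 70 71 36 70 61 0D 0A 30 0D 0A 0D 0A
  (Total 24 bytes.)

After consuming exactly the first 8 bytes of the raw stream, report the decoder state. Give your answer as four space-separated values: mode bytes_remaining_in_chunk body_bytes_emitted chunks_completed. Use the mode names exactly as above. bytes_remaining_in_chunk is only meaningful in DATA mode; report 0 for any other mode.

Answer: SIZE 0 2 1

Derivation:
Byte 0 = '2': mode=SIZE remaining=0 emitted=0 chunks_done=0
Byte 1 = 0x0D: mode=SIZE_CR remaining=0 emitted=0 chunks_done=0
Byte 2 = 0x0A: mode=DATA remaining=2 emitted=0 chunks_done=0
Byte 3 = 'k': mode=DATA remaining=1 emitted=1 chunks_done=0
Byte 4 = 'b': mode=DATA_DONE remaining=0 emitted=2 chunks_done=0
Byte 5 = 0x0D: mode=DATA_CR remaining=0 emitted=2 chunks_done=0
Byte 6 = 0x0A: mode=SIZE remaining=0 emitted=2 chunks_done=1
Byte 7 = '7': mode=SIZE remaining=0 emitted=2 chunks_done=1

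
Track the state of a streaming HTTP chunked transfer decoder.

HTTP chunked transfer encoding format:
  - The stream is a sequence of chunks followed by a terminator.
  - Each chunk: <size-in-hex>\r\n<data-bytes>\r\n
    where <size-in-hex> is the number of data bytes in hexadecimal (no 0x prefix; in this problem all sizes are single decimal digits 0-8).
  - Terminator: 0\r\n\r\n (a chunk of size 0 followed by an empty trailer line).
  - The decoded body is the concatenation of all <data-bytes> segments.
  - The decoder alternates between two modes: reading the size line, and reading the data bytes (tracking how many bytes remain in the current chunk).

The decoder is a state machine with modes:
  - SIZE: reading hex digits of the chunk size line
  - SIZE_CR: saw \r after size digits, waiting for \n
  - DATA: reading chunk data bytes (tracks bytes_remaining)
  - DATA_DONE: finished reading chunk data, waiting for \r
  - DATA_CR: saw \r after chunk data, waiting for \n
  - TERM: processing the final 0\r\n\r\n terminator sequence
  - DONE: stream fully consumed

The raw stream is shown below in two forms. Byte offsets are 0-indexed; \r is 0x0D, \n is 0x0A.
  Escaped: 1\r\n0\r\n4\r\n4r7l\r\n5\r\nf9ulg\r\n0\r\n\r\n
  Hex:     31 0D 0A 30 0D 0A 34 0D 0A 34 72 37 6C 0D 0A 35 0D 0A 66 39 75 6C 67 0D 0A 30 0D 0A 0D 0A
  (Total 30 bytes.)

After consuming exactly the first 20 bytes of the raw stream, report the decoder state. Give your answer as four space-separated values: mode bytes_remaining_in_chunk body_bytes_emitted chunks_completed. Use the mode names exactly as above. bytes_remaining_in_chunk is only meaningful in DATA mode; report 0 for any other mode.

Byte 0 = '1': mode=SIZE remaining=0 emitted=0 chunks_done=0
Byte 1 = 0x0D: mode=SIZE_CR remaining=0 emitted=0 chunks_done=0
Byte 2 = 0x0A: mode=DATA remaining=1 emitted=0 chunks_done=0
Byte 3 = '0': mode=DATA_DONE remaining=0 emitted=1 chunks_done=0
Byte 4 = 0x0D: mode=DATA_CR remaining=0 emitted=1 chunks_done=0
Byte 5 = 0x0A: mode=SIZE remaining=0 emitted=1 chunks_done=1
Byte 6 = '4': mode=SIZE remaining=0 emitted=1 chunks_done=1
Byte 7 = 0x0D: mode=SIZE_CR remaining=0 emitted=1 chunks_done=1
Byte 8 = 0x0A: mode=DATA remaining=4 emitted=1 chunks_done=1
Byte 9 = '4': mode=DATA remaining=3 emitted=2 chunks_done=1
Byte 10 = 'r': mode=DATA remaining=2 emitted=3 chunks_done=1
Byte 11 = '7': mode=DATA remaining=1 emitted=4 chunks_done=1
Byte 12 = 'l': mode=DATA_DONE remaining=0 emitted=5 chunks_done=1
Byte 13 = 0x0D: mode=DATA_CR remaining=0 emitted=5 chunks_done=1
Byte 14 = 0x0A: mode=SIZE remaining=0 emitted=5 chunks_done=2
Byte 15 = '5': mode=SIZE remaining=0 emitted=5 chunks_done=2
Byte 16 = 0x0D: mode=SIZE_CR remaining=0 emitted=5 chunks_done=2
Byte 17 = 0x0A: mode=DATA remaining=5 emitted=5 chunks_done=2
Byte 18 = 'f': mode=DATA remaining=4 emitted=6 chunks_done=2
Byte 19 = '9': mode=DATA remaining=3 emitted=7 chunks_done=2

Answer: DATA 3 7 2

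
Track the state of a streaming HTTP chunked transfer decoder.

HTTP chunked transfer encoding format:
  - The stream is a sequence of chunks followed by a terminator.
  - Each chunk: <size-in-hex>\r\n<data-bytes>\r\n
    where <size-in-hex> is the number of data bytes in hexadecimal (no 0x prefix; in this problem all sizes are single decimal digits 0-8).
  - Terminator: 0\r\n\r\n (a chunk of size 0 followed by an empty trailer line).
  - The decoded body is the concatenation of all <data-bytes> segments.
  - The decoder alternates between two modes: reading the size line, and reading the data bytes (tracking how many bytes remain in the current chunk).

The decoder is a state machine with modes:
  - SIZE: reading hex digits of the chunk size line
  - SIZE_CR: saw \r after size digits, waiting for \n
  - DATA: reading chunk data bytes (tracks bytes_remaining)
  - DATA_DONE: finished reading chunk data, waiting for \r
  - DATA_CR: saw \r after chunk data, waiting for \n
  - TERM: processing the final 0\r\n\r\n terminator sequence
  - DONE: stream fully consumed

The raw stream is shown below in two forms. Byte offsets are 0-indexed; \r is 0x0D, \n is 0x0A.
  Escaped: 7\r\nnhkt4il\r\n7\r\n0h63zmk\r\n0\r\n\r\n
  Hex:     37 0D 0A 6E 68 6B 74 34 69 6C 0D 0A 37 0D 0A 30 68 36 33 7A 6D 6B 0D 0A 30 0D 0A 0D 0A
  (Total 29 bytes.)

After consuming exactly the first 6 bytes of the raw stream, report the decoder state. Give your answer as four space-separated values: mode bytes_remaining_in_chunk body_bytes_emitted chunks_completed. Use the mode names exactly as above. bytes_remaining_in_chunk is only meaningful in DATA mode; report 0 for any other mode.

Answer: DATA 4 3 0

Derivation:
Byte 0 = '7': mode=SIZE remaining=0 emitted=0 chunks_done=0
Byte 1 = 0x0D: mode=SIZE_CR remaining=0 emitted=0 chunks_done=0
Byte 2 = 0x0A: mode=DATA remaining=7 emitted=0 chunks_done=0
Byte 3 = 'n': mode=DATA remaining=6 emitted=1 chunks_done=0
Byte 4 = 'h': mode=DATA remaining=5 emitted=2 chunks_done=0
Byte 5 = 'k': mode=DATA remaining=4 emitted=3 chunks_done=0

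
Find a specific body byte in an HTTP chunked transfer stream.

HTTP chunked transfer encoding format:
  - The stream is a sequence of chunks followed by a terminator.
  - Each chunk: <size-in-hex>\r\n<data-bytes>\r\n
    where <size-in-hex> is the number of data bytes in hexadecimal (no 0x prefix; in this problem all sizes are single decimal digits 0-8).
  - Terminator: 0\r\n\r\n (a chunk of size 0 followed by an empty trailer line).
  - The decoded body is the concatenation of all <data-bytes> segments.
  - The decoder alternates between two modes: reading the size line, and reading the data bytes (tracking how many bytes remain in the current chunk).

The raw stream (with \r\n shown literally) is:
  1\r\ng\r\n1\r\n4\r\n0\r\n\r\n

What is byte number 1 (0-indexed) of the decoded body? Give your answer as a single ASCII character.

Answer: 4

Derivation:
Chunk 1: stream[0..1]='1' size=0x1=1, data at stream[3..4]='g' -> body[0..1], body so far='g'
Chunk 2: stream[6..7]='1' size=0x1=1, data at stream[9..10]='4' -> body[1..2], body so far='g4'
Chunk 3: stream[12..13]='0' size=0 (terminator). Final body='g4' (2 bytes)
Body byte 1 = '4'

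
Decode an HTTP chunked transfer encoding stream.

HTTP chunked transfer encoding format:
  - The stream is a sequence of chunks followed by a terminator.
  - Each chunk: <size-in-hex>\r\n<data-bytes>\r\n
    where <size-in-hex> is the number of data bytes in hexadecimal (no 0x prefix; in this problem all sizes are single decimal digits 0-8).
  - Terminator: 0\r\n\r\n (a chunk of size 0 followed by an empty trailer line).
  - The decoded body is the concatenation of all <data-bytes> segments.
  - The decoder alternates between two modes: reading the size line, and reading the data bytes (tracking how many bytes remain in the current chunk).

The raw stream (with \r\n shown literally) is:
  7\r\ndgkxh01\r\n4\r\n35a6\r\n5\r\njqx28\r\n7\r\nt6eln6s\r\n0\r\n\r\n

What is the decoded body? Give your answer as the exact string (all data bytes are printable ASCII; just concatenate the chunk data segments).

Chunk 1: stream[0..1]='7' size=0x7=7, data at stream[3..10]='dgkxh01' -> body[0..7], body so far='dgkxh01'
Chunk 2: stream[12..13]='4' size=0x4=4, data at stream[15..19]='35a6' -> body[7..11], body so far='dgkxh0135a6'
Chunk 3: stream[21..22]='5' size=0x5=5, data at stream[24..29]='jqx28' -> body[11..16], body so far='dgkxh0135a6jqx28'
Chunk 4: stream[31..32]='7' size=0x7=7, data at stream[34..41]='t6eln6s' -> body[16..23], body so far='dgkxh0135a6jqx28t6eln6s'
Chunk 5: stream[43..44]='0' size=0 (terminator). Final body='dgkxh0135a6jqx28t6eln6s' (23 bytes)

Answer: dgkxh0135a6jqx28t6eln6s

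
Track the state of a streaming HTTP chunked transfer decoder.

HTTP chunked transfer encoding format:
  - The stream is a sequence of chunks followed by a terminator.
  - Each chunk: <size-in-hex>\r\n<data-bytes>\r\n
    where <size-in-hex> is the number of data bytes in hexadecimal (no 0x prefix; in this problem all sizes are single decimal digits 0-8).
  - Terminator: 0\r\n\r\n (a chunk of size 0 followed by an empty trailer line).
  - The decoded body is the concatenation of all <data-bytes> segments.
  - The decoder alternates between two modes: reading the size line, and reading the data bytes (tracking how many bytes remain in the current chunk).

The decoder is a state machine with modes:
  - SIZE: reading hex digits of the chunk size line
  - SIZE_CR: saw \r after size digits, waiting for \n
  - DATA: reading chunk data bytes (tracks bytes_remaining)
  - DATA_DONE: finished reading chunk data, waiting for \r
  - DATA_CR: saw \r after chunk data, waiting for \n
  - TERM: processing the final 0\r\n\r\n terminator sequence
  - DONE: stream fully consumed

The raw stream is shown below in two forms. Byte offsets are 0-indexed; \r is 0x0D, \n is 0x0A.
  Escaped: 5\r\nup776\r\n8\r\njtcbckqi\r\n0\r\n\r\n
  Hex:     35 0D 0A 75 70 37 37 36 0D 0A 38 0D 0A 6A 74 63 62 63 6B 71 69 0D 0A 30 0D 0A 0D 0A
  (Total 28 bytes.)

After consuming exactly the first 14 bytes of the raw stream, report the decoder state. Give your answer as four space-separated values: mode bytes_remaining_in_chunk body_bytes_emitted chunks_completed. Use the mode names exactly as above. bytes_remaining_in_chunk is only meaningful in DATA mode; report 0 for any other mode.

Answer: DATA 7 6 1

Derivation:
Byte 0 = '5': mode=SIZE remaining=0 emitted=0 chunks_done=0
Byte 1 = 0x0D: mode=SIZE_CR remaining=0 emitted=0 chunks_done=0
Byte 2 = 0x0A: mode=DATA remaining=5 emitted=0 chunks_done=0
Byte 3 = 'u': mode=DATA remaining=4 emitted=1 chunks_done=0
Byte 4 = 'p': mode=DATA remaining=3 emitted=2 chunks_done=0
Byte 5 = '7': mode=DATA remaining=2 emitted=3 chunks_done=0
Byte 6 = '7': mode=DATA remaining=1 emitted=4 chunks_done=0
Byte 7 = '6': mode=DATA_DONE remaining=0 emitted=5 chunks_done=0
Byte 8 = 0x0D: mode=DATA_CR remaining=0 emitted=5 chunks_done=0
Byte 9 = 0x0A: mode=SIZE remaining=0 emitted=5 chunks_done=1
Byte 10 = '8': mode=SIZE remaining=0 emitted=5 chunks_done=1
Byte 11 = 0x0D: mode=SIZE_CR remaining=0 emitted=5 chunks_done=1
Byte 12 = 0x0A: mode=DATA remaining=8 emitted=5 chunks_done=1
Byte 13 = 'j': mode=DATA remaining=7 emitted=6 chunks_done=1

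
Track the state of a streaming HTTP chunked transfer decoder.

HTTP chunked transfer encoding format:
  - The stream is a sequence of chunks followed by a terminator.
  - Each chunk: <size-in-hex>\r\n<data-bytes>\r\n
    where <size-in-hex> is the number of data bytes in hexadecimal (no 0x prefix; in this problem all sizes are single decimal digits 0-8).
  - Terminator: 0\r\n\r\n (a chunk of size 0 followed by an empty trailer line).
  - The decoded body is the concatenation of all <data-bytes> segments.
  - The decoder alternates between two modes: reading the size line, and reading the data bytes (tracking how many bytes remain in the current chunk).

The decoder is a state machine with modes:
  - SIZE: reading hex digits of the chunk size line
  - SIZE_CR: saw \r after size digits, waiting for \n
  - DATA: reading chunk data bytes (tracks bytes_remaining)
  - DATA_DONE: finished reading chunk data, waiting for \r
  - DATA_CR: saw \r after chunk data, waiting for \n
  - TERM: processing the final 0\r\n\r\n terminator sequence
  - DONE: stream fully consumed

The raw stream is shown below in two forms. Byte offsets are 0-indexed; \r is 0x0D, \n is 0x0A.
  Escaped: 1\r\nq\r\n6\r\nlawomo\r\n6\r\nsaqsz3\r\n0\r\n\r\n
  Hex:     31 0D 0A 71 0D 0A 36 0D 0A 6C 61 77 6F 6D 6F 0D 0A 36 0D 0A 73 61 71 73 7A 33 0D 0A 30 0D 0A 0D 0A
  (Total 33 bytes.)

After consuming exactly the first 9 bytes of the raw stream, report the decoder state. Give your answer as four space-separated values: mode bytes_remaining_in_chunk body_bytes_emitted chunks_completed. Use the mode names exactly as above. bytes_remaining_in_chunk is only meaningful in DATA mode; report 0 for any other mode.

Answer: DATA 6 1 1

Derivation:
Byte 0 = '1': mode=SIZE remaining=0 emitted=0 chunks_done=0
Byte 1 = 0x0D: mode=SIZE_CR remaining=0 emitted=0 chunks_done=0
Byte 2 = 0x0A: mode=DATA remaining=1 emitted=0 chunks_done=0
Byte 3 = 'q': mode=DATA_DONE remaining=0 emitted=1 chunks_done=0
Byte 4 = 0x0D: mode=DATA_CR remaining=0 emitted=1 chunks_done=0
Byte 5 = 0x0A: mode=SIZE remaining=0 emitted=1 chunks_done=1
Byte 6 = '6': mode=SIZE remaining=0 emitted=1 chunks_done=1
Byte 7 = 0x0D: mode=SIZE_CR remaining=0 emitted=1 chunks_done=1
Byte 8 = 0x0A: mode=DATA remaining=6 emitted=1 chunks_done=1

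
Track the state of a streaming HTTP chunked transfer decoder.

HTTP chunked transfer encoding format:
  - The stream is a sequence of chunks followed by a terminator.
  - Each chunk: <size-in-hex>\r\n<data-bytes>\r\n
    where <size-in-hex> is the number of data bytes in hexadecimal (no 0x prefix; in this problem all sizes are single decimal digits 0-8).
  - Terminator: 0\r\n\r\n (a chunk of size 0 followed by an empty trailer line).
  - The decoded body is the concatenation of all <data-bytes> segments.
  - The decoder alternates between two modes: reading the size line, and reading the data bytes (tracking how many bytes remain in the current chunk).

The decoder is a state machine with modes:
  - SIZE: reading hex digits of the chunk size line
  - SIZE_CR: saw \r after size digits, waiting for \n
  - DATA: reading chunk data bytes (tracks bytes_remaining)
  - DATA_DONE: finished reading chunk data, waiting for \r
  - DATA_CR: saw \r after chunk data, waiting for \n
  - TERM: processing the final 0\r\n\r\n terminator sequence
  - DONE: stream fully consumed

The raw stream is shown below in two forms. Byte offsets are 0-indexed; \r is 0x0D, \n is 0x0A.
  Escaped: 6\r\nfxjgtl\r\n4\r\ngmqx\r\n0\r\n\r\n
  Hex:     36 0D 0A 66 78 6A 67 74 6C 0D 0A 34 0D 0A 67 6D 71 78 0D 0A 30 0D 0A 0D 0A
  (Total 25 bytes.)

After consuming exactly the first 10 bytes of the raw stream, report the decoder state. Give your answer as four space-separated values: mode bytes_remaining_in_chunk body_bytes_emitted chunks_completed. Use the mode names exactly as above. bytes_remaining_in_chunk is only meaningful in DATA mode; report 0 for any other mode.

Byte 0 = '6': mode=SIZE remaining=0 emitted=0 chunks_done=0
Byte 1 = 0x0D: mode=SIZE_CR remaining=0 emitted=0 chunks_done=0
Byte 2 = 0x0A: mode=DATA remaining=6 emitted=0 chunks_done=0
Byte 3 = 'f': mode=DATA remaining=5 emitted=1 chunks_done=0
Byte 4 = 'x': mode=DATA remaining=4 emitted=2 chunks_done=0
Byte 5 = 'j': mode=DATA remaining=3 emitted=3 chunks_done=0
Byte 6 = 'g': mode=DATA remaining=2 emitted=4 chunks_done=0
Byte 7 = 't': mode=DATA remaining=1 emitted=5 chunks_done=0
Byte 8 = 'l': mode=DATA_DONE remaining=0 emitted=6 chunks_done=0
Byte 9 = 0x0D: mode=DATA_CR remaining=0 emitted=6 chunks_done=0

Answer: DATA_CR 0 6 0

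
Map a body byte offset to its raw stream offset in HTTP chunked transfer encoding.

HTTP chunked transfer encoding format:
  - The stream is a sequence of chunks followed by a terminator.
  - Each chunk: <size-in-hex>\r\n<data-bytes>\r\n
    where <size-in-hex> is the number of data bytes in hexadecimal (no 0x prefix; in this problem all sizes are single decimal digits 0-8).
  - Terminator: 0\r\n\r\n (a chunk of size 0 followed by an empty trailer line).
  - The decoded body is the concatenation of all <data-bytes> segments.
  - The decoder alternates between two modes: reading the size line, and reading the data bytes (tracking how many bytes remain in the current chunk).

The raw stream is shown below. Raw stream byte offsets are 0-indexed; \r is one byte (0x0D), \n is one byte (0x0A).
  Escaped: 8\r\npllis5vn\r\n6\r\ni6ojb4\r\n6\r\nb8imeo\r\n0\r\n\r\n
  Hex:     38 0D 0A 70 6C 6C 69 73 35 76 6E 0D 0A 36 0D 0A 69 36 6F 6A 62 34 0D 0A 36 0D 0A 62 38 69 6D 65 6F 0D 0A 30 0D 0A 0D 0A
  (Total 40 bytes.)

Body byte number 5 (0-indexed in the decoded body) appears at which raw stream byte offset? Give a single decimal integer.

Chunk 1: stream[0..1]='8' size=0x8=8, data at stream[3..11]='pllis5vn' -> body[0..8], body so far='pllis5vn'
Chunk 2: stream[13..14]='6' size=0x6=6, data at stream[16..22]='i6ojb4' -> body[8..14], body so far='pllis5vni6ojb4'
Chunk 3: stream[24..25]='6' size=0x6=6, data at stream[27..33]='b8imeo' -> body[14..20], body so far='pllis5vni6ojb4b8imeo'
Chunk 4: stream[35..36]='0' size=0 (terminator). Final body='pllis5vni6ojb4b8imeo' (20 bytes)
Body byte 5 at stream offset 8

Answer: 8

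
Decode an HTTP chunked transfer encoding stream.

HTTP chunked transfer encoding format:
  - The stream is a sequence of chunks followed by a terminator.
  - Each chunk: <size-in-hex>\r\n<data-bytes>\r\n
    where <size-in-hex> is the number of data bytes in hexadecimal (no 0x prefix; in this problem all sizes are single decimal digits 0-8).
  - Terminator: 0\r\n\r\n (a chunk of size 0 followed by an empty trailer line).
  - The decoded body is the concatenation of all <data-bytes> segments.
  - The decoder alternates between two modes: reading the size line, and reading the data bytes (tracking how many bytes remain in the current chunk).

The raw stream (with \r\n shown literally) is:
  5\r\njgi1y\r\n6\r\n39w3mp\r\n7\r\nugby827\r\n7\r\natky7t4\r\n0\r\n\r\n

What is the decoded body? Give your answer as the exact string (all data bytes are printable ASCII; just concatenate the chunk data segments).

Answer: jgi1y39w3mpugby827atky7t4

Derivation:
Chunk 1: stream[0..1]='5' size=0x5=5, data at stream[3..8]='jgi1y' -> body[0..5], body so far='jgi1y'
Chunk 2: stream[10..11]='6' size=0x6=6, data at stream[13..19]='39w3mp' -> body[5..11], body so far='jgi1y39w3mp'
Chunk 3: stream[21..22]='7' size=0x7=7, data at stream[24..31]='ugby827' -> body[11..18], body so far='jgi1y39w3mpugby827'
Chunk 4: stream[33..34]='7' size=0x7=7, data at stream[36..43]='atky7t4' -> body[18..25], body so far='jgi1y39w3mpugby827atky7t4'
Chunk 5: stream[45..46]='0' size=0 (terminator). Final body='jgi1y39w3mpugby827atky7t4' (25 bytes)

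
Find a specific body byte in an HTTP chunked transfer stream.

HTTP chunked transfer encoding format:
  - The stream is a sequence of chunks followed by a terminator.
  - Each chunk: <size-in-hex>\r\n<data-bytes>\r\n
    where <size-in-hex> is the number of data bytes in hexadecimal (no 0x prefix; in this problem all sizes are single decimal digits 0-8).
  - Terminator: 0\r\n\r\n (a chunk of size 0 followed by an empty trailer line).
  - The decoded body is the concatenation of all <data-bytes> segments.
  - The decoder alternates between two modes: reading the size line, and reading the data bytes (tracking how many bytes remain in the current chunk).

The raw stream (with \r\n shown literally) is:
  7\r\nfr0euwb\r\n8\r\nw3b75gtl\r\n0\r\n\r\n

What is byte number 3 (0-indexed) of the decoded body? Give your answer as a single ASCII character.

Chunk 1: stream[0..1]='7' size=0x7=7, data at stream[3..10]='fr0euwb' -> body[0..7], body so far='fr0euwb'
Chunk 2: stream[12..13]='8' size=0x8=8, data at stream[15..23]='w3b75gtl' -> body[7..15], body so far='fr0euwbw3b75gtl'
Chunk 3: stream[25..26]='0' size=0 (terminator). Final body='fr0euwbw3b75gtl' (15 bytes)
Body byte 3 = 'e'

Answer: e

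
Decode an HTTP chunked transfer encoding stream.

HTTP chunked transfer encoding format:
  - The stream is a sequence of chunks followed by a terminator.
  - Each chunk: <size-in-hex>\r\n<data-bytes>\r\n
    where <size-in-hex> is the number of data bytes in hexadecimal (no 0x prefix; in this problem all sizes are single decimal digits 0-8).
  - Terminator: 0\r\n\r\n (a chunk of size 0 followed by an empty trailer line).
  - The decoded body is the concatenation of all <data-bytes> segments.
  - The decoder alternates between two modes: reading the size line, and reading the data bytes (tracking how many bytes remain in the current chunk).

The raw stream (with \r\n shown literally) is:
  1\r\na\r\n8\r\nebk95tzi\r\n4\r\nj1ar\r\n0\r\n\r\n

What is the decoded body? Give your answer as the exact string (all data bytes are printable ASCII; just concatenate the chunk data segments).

Answer: aebk95tzij1ar

Derivation:
Chunk 1: stream[0..1]='1' size=0x1=1, data at stream[3..4]='a' -> body[0..1], body so far='a'
Chunk 2: stream[6..7]='8' size=0x8=8, data at stream[9..17]='ebk95tzi' -> body[1..9], body so far='aebk95tzi'
Chunk 3: stream[19..20]='4' size=0x4=4, data at stream[22..26]='j1ar' -> body[9..13], body so far='aebk95tzij1ar'
Chunk 4: stream[28..29]='0' size=0 (terminator). Final body='aebk95tzij1ar' (13 bytes)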